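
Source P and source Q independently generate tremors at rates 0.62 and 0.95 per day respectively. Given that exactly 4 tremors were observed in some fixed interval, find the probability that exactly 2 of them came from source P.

Given the total, each event is independently from source P with probability p = λ_P/(λ_P+λ_Q) = 0.62/1.57 ≈ 0.3949.
So K ~ Binomial(4, 0.62/1.57): P(K = 2) = C(4,2) · (0.62/1.57)^2 · (0.95/1.57)^2 ≈ 0.3426.

0.3426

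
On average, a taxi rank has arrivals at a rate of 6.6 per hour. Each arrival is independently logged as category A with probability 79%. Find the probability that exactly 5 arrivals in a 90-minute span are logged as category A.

Thinning: the arrivals that are logged as category A themselves form a Poisson process with rate 0.79 × 6.6 = 5.214 per hour.
Over the interval, μ = 5.214 × 1.5 = 7.821 (a 90-minute span = 1.5 hours).
P(N = 5) = e^(−7.821) · 7.821^5/5! ≈ 0.0978.

0.0978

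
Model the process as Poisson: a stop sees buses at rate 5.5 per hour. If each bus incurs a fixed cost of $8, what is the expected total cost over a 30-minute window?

$22

E[N] = 5.5 × 0.5 = 2.75 (a 30-minute window = 0.5 hours); E[cost] = 2.75 × $8 = $22.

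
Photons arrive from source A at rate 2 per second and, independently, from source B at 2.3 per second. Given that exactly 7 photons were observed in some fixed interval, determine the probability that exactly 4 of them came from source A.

0.2507

Given the total, each event is independently from source A with probability p = λ_A/(λ_A+λ_B) = 2/4.3 ≈ 0.4651.
So K ~ Binomial(7, 2/4.3): P(K = 4) = C(7,4) · (2/4.3)^4 · (2.3/4.3)^3 ≈ 0.2507.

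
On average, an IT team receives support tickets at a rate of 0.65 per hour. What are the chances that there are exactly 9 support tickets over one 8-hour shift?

0.0423

Over the interval, μ = 0.65 × 8 = 5.2 (an 8-hour shift = 8 hours).
P(N = 9) = e^(−μ) μ^9/9! = e^(−5.2) · 5.2^9/362880 ≈ 0.0423.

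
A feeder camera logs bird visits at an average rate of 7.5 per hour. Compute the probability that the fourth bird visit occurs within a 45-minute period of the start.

0.8121

Over the interval, μ = 7.5 × 0.75 = 5.625 (a 45-minute period = 0.75 hours).
The fourth arrival falls in the interval iff at least 4 events occur there: P(S_4 ≤ t) = P(N ≥ 4) = 1 − P(N ≤ 3) ≈ 0.8121.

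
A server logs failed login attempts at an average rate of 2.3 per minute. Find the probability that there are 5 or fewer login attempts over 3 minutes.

0.3137

Over the interval, μ = 2.3 × 3 = 6.9 (3 minutes).
P(N ≤ 5) = Σ_{j=0}^{5} e^(−μ) μ^j/j! ≈ 0.3137.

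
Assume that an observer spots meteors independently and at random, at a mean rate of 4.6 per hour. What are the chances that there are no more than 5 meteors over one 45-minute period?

0.8642

Over the interval, μ = 4.6 × 0.75 = 3.45 (a 45-minute period = 0.75 hours).
P(N ≤ 5) = Σ_{j=0}^{5} e^(−μ) μ^j/j! ≈ 0.8642.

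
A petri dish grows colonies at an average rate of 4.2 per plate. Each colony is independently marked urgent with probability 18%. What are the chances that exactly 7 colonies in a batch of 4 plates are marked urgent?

Thinning: the colonies that are marked urgent themselves form a Poisson process with rate 0.18 × 4.2 = 0.756 per plate.
Over the interval, μ = 0.756 × 4 = 3.024 (a batch of 4 plates = 4 plates).
P(N = 7) = e^(−3.024) · 3.024^7/7! ≈ 0.0223.

0.0223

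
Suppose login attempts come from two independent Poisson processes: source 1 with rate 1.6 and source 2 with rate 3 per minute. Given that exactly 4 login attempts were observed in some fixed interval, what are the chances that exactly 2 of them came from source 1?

0.3087

Given the total, each event is independently from source 1 with probability p = λ_1/(λ_1+λ_2) = 1.6/4.6 ≈ 0.3478.
So K ~ Binomial(4, 1.6/4.6): P(K = 2) = C(4,2) · (1.6/4.6)^2 · (3/4.6)^2 ≈ 0.3087.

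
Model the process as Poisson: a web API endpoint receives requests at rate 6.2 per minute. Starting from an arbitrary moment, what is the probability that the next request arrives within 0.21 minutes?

0.7280

Inter-arrival times are exponential with rate λ = 6.2 per minute.
P(T ≤ 0.21) = 1 − e^(−λt) = 1 − e^(−6.2 × 0.21) = 1 − e^(−1.302) ≈ 0.7280.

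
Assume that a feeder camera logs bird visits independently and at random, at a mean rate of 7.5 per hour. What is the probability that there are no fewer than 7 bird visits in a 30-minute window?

0.0863

Over the interval, μ = 7.5 × 0.5 = 3.75 (a 30-minute window = 0.5 hours).
P(N ≥ 7) = 1 − P(N ≤ 6) = 1 − Σ_{j=0}^{6} e^(−μ) μ^j/j! ≈ 0.0863.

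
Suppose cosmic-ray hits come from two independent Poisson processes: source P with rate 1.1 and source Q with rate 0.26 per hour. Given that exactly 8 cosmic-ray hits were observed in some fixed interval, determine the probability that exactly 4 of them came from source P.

Given the total, each event is independently from source P with probability p = λ_P/(λ_P+λ_Q) = 1.1/1.36 ≈ 0.8088.
So K ~ Binomial(8, 1.1/1.36): P(K = 4) = C(8,4) · (1.1/1.36)^4 · (0.26/1.36)^4 ≈ 0.0400.

0.0400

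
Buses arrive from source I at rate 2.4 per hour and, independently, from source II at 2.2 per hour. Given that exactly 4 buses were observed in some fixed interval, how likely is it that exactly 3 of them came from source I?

0.2717

Given the total, each event is independently from source I with probability p = λ_I/(λ_I+λ_II) = 2.4/4.6 ≈ 0.5217.
So K ~ Binomial(4, 2.4/4.6): P(K = 3) = C(4,3) · (2.4/4.6)^3 · (2.2/4.6)^1 ≈ 0.2717.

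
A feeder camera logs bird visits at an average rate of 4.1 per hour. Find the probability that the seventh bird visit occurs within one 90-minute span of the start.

0.4178

Over the interval, μ = 4.1 × 1.5 = 6.15 (a 90-minute span = 1.5 hours).
The seventh arrival falls in the interval iff at least 7 events occur there: P(S_7 ≤ t) = P(N ≥ 7) = 1 − P(N ≤ 6) ≈ 0.4178.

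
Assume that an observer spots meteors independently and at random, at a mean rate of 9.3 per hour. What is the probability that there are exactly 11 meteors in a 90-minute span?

0.0853

Over the interval, μ = 9.3 × 1.5 = 13.95 (a 90-minute span = 1.5 hours).
P(N = 11) = e^(−μ) μ^11/11! = e^(−13.95) · 13.95^11/39916800 ≈ 0.0853.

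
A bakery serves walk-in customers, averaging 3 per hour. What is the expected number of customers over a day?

72

E[N] = λt = 3 × 24 = 72 (a day = 24 hours).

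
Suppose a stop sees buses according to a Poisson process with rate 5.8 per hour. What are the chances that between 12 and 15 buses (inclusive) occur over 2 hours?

Over the interval, μ = 5.8 × 2 = 11.6 (2 hours).
P(12 ≤ N ≤ 15) = Σ_{j=12}^{15} e^(−11.6) · 11.6^j/j! ≈ 0.3639.

0.3639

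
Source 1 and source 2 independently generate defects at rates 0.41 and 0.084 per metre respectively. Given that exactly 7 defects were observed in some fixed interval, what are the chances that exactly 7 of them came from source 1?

0.2713

Given the total, each event is independently from source 1 with probability p = λ_1/(λ_1+λ_2) = 0.41/0.494 ≈ 0.8300.
So K ~ Binomial(7, 0.41/0.494): P(K = 7) = C(7,7) · (0.41/0.494)^7 · (0.084/0.494)^0 ≈ 0.2713.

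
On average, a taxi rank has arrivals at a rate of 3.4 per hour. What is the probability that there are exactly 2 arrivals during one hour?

With mean μ = 3.4 per hour,
P(N = 2) = e^(−μ) μ^2/2! = e^(−3.4) · 3.4^2/2 ≈ 0.1929.

0.1929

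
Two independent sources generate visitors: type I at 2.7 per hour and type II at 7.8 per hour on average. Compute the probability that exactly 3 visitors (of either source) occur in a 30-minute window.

0.1266

Independent Poisson processes superpose: combined rate λ = 2.7 + 7.8 = 10.5 per hour.
Over the interval, μ = 10.5 × 0.5 = 5.25 (a 30-minute window = 0.5 hours).
P(N = 3) = e^(−5.25) · 5.25^3/3! ≈ 0.1266.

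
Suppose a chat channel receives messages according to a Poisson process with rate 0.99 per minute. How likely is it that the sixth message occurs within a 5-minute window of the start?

0.3753

Over the interval, μ = 0.99 × 5 = 4.95 (a 5-minute window = 5 minutes).
The sixth arrival falls in the interval iff at least 6 events occur there: P(S_6 ≤ t) = P(N ≥ 6) = 1 − P(N ≤ 5) ≈ 0.3753.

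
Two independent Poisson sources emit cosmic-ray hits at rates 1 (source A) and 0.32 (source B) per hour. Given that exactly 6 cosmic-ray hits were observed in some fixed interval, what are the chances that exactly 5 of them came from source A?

Given the total, each event is independently from source A with probability p = λ_A/(λ_A+λ_B) = 1/1.32 ≈ 0.7576.
So K ~ Binomial(6, 1/1.32): P(K = 5) = C(6,5) · (1/1.32)^5 · (0.32/1.32)^1 ≈ 0.3630.

0.3630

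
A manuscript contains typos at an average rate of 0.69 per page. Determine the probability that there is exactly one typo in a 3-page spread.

0.2612

Over the interval, μ = 0.69 × 3 = 2.07 (a 3-page spread = 3 pages).
P(N = 1) = e^(−μ) μ^1/1! = e^(−2.07) · 2.07^1/1 ≈ 0.2612.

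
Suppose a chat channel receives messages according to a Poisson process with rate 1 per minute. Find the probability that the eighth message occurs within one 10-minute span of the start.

0.7798

Over the interval, μ = 1 × 10 = 10 (a 10-minute span = 10 minutes).
The eighth arrival falls in the interval iff at least 8 events occur there: P(S_8 ≤ t) = P(N ≥ 8) = 1 − P(N ≤ 7) ≈ 0.7798.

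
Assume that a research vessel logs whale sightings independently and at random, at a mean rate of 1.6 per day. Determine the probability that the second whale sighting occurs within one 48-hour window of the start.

Over the interval, μ = 1.6 × 2 = 3.2 (a 48-hour window = 2 days).
The second arrival falls in the interval iff at least 2 events occur there: P(S_2 ≤ t) = P(N ≥ 2) = 1 − P(N ≤ 1) ≈ 0.8288.

0.8288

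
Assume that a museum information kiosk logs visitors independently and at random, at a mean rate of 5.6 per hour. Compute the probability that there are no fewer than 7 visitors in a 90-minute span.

0.7330

Over the interval, μ = 5.6 × 1.5 = 8.4 (a 90-minute span = 1.5 hours).
P(N ≥ 7) = 1 − P(N ≤ 6) = 1 − Σ_{j=0}^{6} e^(−μ) μ^j/j! ≈ 0.7330.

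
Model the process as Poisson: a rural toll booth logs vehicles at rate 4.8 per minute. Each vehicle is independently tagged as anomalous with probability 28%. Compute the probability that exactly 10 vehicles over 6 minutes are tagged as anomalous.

0.1008

Thinning: the vehicles that are tagged as anomalous themselves form a Poisson process with rate 0.28 × 4.8 = 1.344 per minute.
Over the interval, μ = 1.344 × 6 = 8.064 (6 minutes).
P(N = 10) = e^(−8.064) · 8.064^10/10! ≈ 0.1008.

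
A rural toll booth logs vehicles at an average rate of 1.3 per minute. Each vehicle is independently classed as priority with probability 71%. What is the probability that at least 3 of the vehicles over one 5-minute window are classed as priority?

0.8389

Thinning: the vehicles that are classed as priority themselves form a Poisson process with rate 0.71 × 1.3 = 0.923 per minute.
Over the interval, μ = 0.923 × 5 = 4.615 (a 5-minute window = 5 minutes).
P(N ≥ 3) = 1 − P(N ≤ 2) ≈ 0.8389.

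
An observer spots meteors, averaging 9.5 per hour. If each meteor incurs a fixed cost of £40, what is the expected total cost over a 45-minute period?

£285

E[N] = 9.5 × 0.75 = 7.125 (a 45-minute period = 0.75 hours); E[cost] = 7.125 × £40 = £285.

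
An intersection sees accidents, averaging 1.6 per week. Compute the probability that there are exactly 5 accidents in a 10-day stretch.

0.0529

Over the interval, μ = 1.6 × 10/7 ≈ 2.28571 (a 10-day stretch = 10/7 weeks).
P(N = 5) = e^(−μ) μ^5/5! = e^(−2.28571) · 2.28571^5/120 ≈ 0.0529.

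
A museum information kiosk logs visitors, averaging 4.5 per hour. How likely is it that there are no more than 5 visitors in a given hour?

0.7029

With mean μ = 4.5 per hour,
P(N ≤ 5) = Σ_{j=0}^{5} e^(−μ) μ^j/j! ≈ 0.7029.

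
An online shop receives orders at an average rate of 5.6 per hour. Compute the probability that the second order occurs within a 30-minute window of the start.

Over the interval, μ = 5.6 × 0.5 = 2.8 (a 30-minute window = 0.5 hours).
The second arrival falls in the interval iff at least 2 events occur there: P(S_2 ≤ t) = P(N ≥ 2) = 1 − P(N ≤ 1) ≈ 0.7689.

0.7689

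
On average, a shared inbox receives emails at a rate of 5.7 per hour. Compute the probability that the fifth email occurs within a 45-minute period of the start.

0.4247

Over the interval, μ = 5.7 × 0.75 = 4.275 (a 45-minute period = 0.75 hours).
The fifth arrival falls in the interval iff at least 5 events occur there: P(S_5 ≤ t) = P(N ≥ 5) = 1 − P(N ≤ 4) ≈ 0.4247.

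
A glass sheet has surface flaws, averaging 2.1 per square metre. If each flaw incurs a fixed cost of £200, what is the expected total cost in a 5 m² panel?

E[N] = 2.1 × 5 = 10.5 (a 5 m² panel = 5 square metres); E[cost] = 10.5 × £200 = £2100.

£2100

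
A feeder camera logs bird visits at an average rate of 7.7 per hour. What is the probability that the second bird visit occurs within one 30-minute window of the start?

Over the interval, μ = 7.7 × 0.5 = 3.85 (a 30-minute window = 0.5 hours).
The second arrival falls in the interval iff at least 2 events occur there: P(S_2 ≤ t) = P(N ≥ 2) = 1 − P(N ≤ 1) ≈ 0.8968.

0.8968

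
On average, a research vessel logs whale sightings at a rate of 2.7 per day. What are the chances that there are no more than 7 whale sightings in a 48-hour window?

Over the interval, μ = 2.7 × 2 = 5.4 (a 48-hour window = 2 days).
P(N ≤ 7) = Σ_{j=0}^{7} e^(−μ) μ^j/j! ≈ 0.8217.

0.8217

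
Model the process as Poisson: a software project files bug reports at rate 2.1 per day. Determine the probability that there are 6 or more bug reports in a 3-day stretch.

0.6012

Over the interval, μ = 2.1 × 3 = 6.3 (a 3-day stretch = 3 days).
P(N ≥ 6) = 1 − P(N ≤ 5) = 1 − Σ_{j=0}^{5} e^(−μ) μ^j/j! ≈ 0.6012.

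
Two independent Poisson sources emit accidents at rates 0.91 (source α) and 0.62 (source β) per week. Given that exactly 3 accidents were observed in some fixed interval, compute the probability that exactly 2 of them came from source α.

0.4301

Given the total, each event is independently from source α with probability p = λ_α/(λ_α+λ_β) = 0.91/1.53 ≈ 0.5948.
So K ~ Binomial(3, 0.91/1.53): P(K = 2) = C(3,2) · (0.91/1.53)^2 · (0.62/1.53)^1 ≈ 0.4301.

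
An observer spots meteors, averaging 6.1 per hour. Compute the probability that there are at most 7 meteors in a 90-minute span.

Over the interval, μ = 6.1 × 1.5 = 9.15 (a 90-minute span = 1.5 hours).
P(N ≤ 7) = Σ_{j=0}^{7} e^(−μ) μ^j/j! ≈ 0.3066.

0.3066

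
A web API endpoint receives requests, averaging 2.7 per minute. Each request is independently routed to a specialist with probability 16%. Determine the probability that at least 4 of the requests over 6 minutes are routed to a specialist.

0.2623

Thinning: the requests that are routed to a specialist themselves form a Poisson process with rate 0.16 × 2.7 = 0.432 per minute.
Over the interval, μ = 0.432 × 6 = 2.592 (6 minutes).
P(N ≥ 4) = 1 − P(N ≤ 3) ≈ 0.2623.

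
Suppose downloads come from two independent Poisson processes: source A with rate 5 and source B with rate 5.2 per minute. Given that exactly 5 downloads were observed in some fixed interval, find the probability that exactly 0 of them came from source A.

Given the total, each event is independently from source A with probability p = λ_A/(λ_A+λ_B) = 5/10.2 ≈ 0.4902.
So K ~ Binomial(5, 5/10.2): P(K = 0) = C(5,0) · (5/10.2)^0 · (5.2/10.2)^5 ≈ 0.0344.

0.0344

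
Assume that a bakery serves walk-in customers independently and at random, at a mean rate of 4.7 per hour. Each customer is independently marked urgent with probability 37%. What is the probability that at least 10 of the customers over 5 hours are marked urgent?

0.3725

Thinning: the customers that are marked urgent themselves form a Poisson process with rate 0.37 × 4.7 = 1.739 per hour.
Over the interval, μ = 1.739 × 5 = 8.695 (5 hours).
P(N ≥ 10) = 1 − P(N ≤ 9) ≈ 0.3725.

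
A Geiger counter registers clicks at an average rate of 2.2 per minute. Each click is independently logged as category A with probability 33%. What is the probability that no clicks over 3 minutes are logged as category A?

Thinning: the clicks that are logged as category A themselves form a Poisson process with rate 0.33 × 2.2 = 0.726 per minute.
Over the interval, μ = 0.726 × 3 = 2.178 (3 minutes).
P(N = 0) = e^(−2.178) · 2.178^0/0! ≈ 0.1133.

0.1133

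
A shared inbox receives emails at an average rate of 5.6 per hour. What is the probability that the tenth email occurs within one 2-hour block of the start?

0.6808

Over the interval, μ = 5.6 × 2 = 11.2 (a 2-hour block = 2 hours).
The tenth arrival falls in the interval iff at least 10 events occur there: P(S_10 ≤ t) = P(N ≥ 10) = 1 − P(N ≤ 9) ≈ 0.6808.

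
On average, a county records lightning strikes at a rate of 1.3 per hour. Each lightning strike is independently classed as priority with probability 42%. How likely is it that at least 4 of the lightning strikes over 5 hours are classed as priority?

Thinning: the lightning strikes that are classed as priority themselves form a Poisson process with rate 0.42 × 1.3 = 0.546 per hour.
Over the interval, μ = 0.546 × 5 = 2.73 (5 hours).
P(N ≥ 4) = 1 − P(N ≤ 3) ≈ 0.2925.

0.2925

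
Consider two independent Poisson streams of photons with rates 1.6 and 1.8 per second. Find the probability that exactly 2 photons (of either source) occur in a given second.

Independent Poisson processes superpose: combined rate λ = 1.6 + 1.8 = 3.4 per second.
So μ = 3.4.
P(N = 2) = e^(−3.4) · 3.4^2/2! ≈ 0.1929.

0.1929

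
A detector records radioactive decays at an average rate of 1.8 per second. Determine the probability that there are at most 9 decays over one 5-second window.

0.5874

Over the interval, μ = 1.8 × 5 = 9 (a 5-second window = 5 seconds).
P(N ≤ 9) = Σ_{j=0}^{9} e^(−μ) μ^j/j! ≈ 0.5874.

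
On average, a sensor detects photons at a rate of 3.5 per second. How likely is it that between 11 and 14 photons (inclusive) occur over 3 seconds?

0.3671

Over the interval, μ = 3.5 × 3 = 10.5 (3 seconds).
P(11 ≤ N ≤ 14) = Σ_{j=11}^{14} e^(−10.5) · 10.5^j/j! ≈ 0.3671.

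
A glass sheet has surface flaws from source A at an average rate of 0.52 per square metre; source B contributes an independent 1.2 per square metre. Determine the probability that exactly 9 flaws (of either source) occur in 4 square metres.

0.0979

Independent Poisson processes superpose: combined rate λ = 0.52 + 1.2 = 1.72 per square metre.
Over the interval, μ = 1.72 × 4 = 6.88 (4 square metres).
P(N = 9) = e^(−6.88) · 6.88^9/9! ≈ 0.0979.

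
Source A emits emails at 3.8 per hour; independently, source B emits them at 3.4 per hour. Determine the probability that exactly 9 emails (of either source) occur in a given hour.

Independent Poisson processes superpose: combined rate λ = 3.8 + 3.4 = 7.2 per hour.
So μ = 7.2.
P(N = 9) = e^(−7.2) · 7.2^9/9! ≈ 0.1070.

0.1070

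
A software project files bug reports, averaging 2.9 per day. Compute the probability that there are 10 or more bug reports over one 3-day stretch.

Over the interval, μ = 2.9 × 3 = 8.7 (a 3-day stretch = 3 days).
P(N ≥ 10) = 1 − P(N ≤ 9) = 1 − Σ_{j=0}^{9} e^(−μ) μ^j/j! ≈ 0.3731.

0.3731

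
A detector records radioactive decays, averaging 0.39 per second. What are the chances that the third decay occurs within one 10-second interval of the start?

0.7469

Over the interval, μ = 0.39 × 10 = 3.9 (a 10-second interval = 10 seconds).
The third arrival falls in the interval iff at least 3 events occur there: P(S_3 ≤ t) = P(N ≥ 3) = 1 − P(N ≤ 2) ≈ 0.7469.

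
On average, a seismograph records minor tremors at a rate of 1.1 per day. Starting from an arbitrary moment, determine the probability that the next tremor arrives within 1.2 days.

Inter-arrival times are exponential with rate λ = 1.1 per day.
P(T ≤ 1.2) = 1 − e^(−λt) = 1 − e^(−1.1 × 1.2) = 1 − e^(−1.32) ≈ 0.7329.

0.7329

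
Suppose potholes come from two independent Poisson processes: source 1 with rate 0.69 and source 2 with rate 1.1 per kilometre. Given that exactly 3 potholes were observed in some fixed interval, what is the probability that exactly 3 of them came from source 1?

Given the total, each event is independently from source 1 with probability p = λ_1/(λ_1+λ_2) = 0.69/1.79 ≈ 0.3855.
So K ~ Binomial(3, 0.69/1.79): P(K = 3) = C(3,3) · (0.69/1.79)^3 · (1.1/1.79)^0 ≈ 0.0573.

0.0573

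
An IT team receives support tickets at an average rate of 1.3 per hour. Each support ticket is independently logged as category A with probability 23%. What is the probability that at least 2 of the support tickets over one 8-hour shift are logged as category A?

0.6898

Thinning: the support tickets that are logged as category A themselves form a Poisson process with rate 0.23 × 1.3 = 0.299 per hour.
Over the interval, μ = 0.299 × 8 = 2.392 (an 8-hour shift = 8 hours).
P(N ≥ 2) = 1 − P(N ≤ 1) ≈ 0.6898.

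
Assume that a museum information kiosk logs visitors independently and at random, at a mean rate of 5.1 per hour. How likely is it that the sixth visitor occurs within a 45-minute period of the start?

0.1882

Over the interval, μ = 5.1 × 0.75 = 3.825 (a 45-minute period = 0.75 hours).
The sixth arrival falls in the interval iff at least 6 events occur there: P(S_6 ≤ t) = P(N ≥ 6) = 1 − P(N ≤ 5) ≈ 0.1882.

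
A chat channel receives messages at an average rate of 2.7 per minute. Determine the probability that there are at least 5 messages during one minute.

With mean μ = 2.7 per minute,
P(N ≥ 5) = 1 − P(N ≤ 4) = 1 − Σ_{j=0}^{4} e^(−μ) μ^j/j! ≈ 0.1371.

0.1371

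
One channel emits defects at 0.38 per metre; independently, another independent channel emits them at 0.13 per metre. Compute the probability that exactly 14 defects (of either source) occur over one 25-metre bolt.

Independent Poisson processes superpose: combined rate λ = 0.38 + 0.13 = 0.51 per metre.
Over the interval, μ = 0.51 × 25 = 12.75 (a 25-metre bolt = 25 metres).
P(N = 14) = e^(−12.75) · 12.75^14/14! ≈ 0.0999.

0.0999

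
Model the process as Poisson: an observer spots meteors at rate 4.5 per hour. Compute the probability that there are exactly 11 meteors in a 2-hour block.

Over the interval, μ = 4.5 × 2 = 9 (a 2-hour block = 2 hours).
P(N = 11) = e^(−μ) μ^11/11! = e^(−9) · 9^11/39916800 ≈ 0.0970.

0.0970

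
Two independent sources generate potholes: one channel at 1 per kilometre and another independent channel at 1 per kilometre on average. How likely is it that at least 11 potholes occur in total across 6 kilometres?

Independent Poisson processes superpose: combined rate λ = 1 + 1 = 2 per kilometre.
Over the interval, μ = 2 × 6 = 12 (6 kilometres).
P(N ≥ 11) = 1 − P(N ≤ 10) ≈ 0.6528.

0.6528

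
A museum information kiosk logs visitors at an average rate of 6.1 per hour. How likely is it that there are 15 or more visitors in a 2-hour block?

Over the interval, μ = 6.1 × 2 = 12.2 (a 2-hour block = 2 hours).
P(N ≥ 15) = 1 − P(N ≤ 14) = 1 − Σ_{j=0}^{14} e^(−μ) μ^j/j! ≈ 0.2464.

0.2464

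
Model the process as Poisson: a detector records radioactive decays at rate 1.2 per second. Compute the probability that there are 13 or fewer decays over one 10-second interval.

Over the interval, μ = 1.2 × 10 = 12 (a 10-second interval = 10 seconds).
P(N ≤ 13) = Σ_{j=0}^{13} e^(−μ) μ^j/j! ≈ 0.6815.

0.6815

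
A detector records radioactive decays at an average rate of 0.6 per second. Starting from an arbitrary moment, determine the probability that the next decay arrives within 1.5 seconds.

0.5934

Inter-arrival times are exponential with rate λ = 0.6 per second.
P(T ≤ 1.5) = 1 − e^(−λt) = 1 − e^(−0.6 × 1.5) = 1 − e^(−0.9) ≈ 0.5934.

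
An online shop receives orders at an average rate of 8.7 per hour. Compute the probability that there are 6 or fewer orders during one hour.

With mean μ = 8.7 per hour,
P(N ≤ 6) = Σ_{j=0}^{6} e^(−μ) μ^j/j! ≈ 0.2355.

0.2355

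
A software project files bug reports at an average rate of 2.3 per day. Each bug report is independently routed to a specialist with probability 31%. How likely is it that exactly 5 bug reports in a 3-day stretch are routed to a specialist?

Thinning: the bug reports that are routed to a specialist themselves form a Poisson process with rate 0.31 × 2.3 = 0.713 per day.
Over the interval, μ = 0.713 × 3 = 2.139 (a 3-day stretch = 3 days).
P(N = 5) = e^(−2.139) · 2.139^5/5! ≈ 0.0439.

0.0439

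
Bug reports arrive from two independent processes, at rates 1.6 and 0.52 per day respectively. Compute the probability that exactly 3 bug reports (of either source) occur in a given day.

0.1906

Independent Poisson processes superpose: combined rate λ = 1.6 + 0.52 = 2.12 per day.
So μ = 2.12.
P(N = 3) = e^(−2.12) · 2.12^3/3! ≈ 0.1906.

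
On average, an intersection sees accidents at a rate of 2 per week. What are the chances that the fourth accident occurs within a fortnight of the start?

0.5665

Over the interval, μ = 2 × 2 = 4 (a fortnight = 2 weeks).
The fourth arrival falls in the interval iff at least 4 events occur there: P(S_4 ≤ t) = P(N ≥ 4) = 1 − P(N ≤ 3) ≈ 0.5665.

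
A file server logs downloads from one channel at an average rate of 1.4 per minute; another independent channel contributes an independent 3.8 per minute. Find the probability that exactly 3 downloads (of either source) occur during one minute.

Independent Poisson processes superpose: combined rate λ = 1.4 + 3.8 = 5.2 per minute.
So μ = 5.2.
P(N = 3) = e^(−5.2) · 5.2^3/3! ≈ 0.1293.

0.1293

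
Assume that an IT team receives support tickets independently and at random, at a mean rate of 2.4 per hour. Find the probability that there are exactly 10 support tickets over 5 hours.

Over the interval, μ = 2.4 × 5 = 12 (5 hours).
P(N = 10) = e^(−μ) μ^10/10! = e^(−12) · 12^10/3628800 ≈ 0.1048.

0.1048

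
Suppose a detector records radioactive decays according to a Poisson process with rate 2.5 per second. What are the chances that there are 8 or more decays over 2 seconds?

Over the interval, μ = 2.5 × 2 = 5 (2 seconds).
P(N ≥ 8) = 1 − P(N ≤ 7) = 1 − Σ_{j=0}^{7} e^(−μ) μ^j/j! ≈ 0.1334.

0.1334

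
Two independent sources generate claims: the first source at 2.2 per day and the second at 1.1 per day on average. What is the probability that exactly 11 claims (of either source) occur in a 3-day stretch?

Independent Poisson processes superpose: combined rate λ = 2.2 + 1.1 = 3.3 per day.
Over the interval, μ = 3.3 × 3 = 9.9 (a 3-day stretch = 3 days).
P(N = 11) = e^(−9.9) · 9.9^11/11! ≈ 0.1125.

0.1125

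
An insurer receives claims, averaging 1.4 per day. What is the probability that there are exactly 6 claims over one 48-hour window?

0.0407

Over the interval, μ = 1.4 × 2 = 2.8 (a 48-hour window = 2 days).
P(N = 6) = e^(−μ) μ^6/6! = e^(−2.8) · 2.8^6/720 ≈ 0.0407.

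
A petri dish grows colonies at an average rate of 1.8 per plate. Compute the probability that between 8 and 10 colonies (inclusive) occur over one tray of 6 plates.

0.3274

Over the interval, μ = 1.8 × 6 = 10.8 (a tray of 6 plates = 6 plates).
P(8 ≤ N ≤ 10) = Σ_{j=8}^{10} e^(−10.8) · 10.8^j/j! ≈ 0.3274.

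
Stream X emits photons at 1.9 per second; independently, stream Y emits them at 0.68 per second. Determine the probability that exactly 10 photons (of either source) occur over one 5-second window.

Independent Poisson processes superpose: combined rate λ = 1.9 + 0.68 = 2.58 per second.
Over the interval, μ = 2.58 × 5 = 12.9 (a 5-second window = 5 seconds).
P(N = 10) = e^(−12.9) · 12.9^10/10! ≈ 0.0878.

0.0878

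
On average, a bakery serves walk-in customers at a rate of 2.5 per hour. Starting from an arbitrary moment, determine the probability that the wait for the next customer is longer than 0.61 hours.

The wait for the next event is exponential with rate λ = 2.5 per hour.
P(T > 0.61) = e^(−λt) = e^(−2.5 × 0.61) = e^(−1.525) ≈ 0.2176.

0.2176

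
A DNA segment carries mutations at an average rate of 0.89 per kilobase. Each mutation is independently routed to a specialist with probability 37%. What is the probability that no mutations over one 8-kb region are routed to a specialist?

0.0718

Thinning: the mutations that are routed to a specialist themselves form a Poisson process with rate 0.37 × 0.89 = 0.3293 per kilobase.
Over the interval, μ = 0.3293 × 8 = 2.6344 (an 8-kb region = 8 kilobases).
P(N = 0) = e^(−2.6344) · 2.6344^0/0! ≈ 0.0718.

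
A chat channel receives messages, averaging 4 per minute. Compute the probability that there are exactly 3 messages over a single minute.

0.1954

With mean μ = 4 per minute,
P(N = 3) = e^(−μ) μ^3/3! = e^(−4) · 4^3/6 ≈ 0.1954.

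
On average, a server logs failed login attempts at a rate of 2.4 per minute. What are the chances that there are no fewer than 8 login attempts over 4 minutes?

0.7416

Over the interval, μ = 2.4 × 4 = 9.6 (4 minutes).
P(N ≥ 8) = 1 − P(N ≤ 7) = 1 − Σ_{j=0}^{7} e^(−μ) μ^j/j! ≈ 0.7416.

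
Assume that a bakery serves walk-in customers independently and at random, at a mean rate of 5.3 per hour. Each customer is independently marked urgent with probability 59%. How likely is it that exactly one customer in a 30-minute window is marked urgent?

0.3274

Thinning: the customers that are marked urgent themselves form a Poisson process with rate 0.59 × 5.3 = 3.127 per hour.
Over the interval, μ = 3.127 × 0.5 = 1.5635 (a 30-minute window = 0.5 hours).
P(N = 1) = e^(−1.5635) · 1.5635^1/1! ≈ 0.3274.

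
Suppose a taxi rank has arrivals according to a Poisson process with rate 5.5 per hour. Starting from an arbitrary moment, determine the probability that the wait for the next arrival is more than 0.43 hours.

The wait for the next event is exponential with rate λ = 5.5 per hour.
P(T > 0.43) = e^(−λt) = e^(−5.5 × 0.43) = e^(−2.365) ≈ 0.0939.

0.0939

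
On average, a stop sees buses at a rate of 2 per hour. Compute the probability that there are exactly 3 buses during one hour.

With mean μ = 2 per hour,
P(N = 3) = e^(−μ) μ^3/3! = e^(−2) · 2^3/6 ≈ 0.1804.

0.1804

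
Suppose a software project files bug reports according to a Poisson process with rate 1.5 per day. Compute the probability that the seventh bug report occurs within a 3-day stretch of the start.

Over the interval, μ = 1.5 × 3 = 4.5 (a 3-day stretch = 3 days).
The seventh arrival falls in the interval iff at least 7 events occur there: P(S_7 ≤ t) = P(N ≥ 7) = 1 − P(N ≤ 6) ≈ 0.1689.

0.1689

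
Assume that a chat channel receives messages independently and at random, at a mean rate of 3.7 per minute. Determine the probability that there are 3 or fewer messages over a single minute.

With mean μ = 3.7 per minute,
P(N ≤ 3) = Σ_{j=0}^{3} e^(−μ) μ^j/j! ≈ 0.4942.

0.4942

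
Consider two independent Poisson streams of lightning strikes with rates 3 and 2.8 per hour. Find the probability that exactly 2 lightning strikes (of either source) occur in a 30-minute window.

0.2314

Independent Poisson processes superpose: combined rate λ = 3 + 2.8 = 5.8 per hour.
Over the interval, μ = 5.8 × 0.5 = 2.9 (a 30-minute window = 0.5 hours).
P(N = 2) = e^(−2.9) · 2.9^2/2! ≈ 0.2314.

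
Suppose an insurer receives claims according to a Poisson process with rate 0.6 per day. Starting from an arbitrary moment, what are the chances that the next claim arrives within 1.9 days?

0.6802

Inter-arrival times are exponential with rate λ = 0.6 per day.
P(T ≤ 1.9) = 1 − e^(−λt) = 1 − e^(−0.6 × 1.9) = 1 − e^(−1.14) ≈ 0.6802.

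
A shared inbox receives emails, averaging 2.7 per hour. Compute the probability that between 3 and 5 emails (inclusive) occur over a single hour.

0.4496

With mean μ = 2.7 per hour,
P(3 ≤ N ≤ 5) = Σ_{j=3}^{5} e^(−2.7) · 2.7^j/j! ≈ 0.4496.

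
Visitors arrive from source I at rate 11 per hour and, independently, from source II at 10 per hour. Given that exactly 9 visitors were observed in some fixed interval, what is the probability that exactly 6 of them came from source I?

Given the total, each event is independently from source I with probability p = λ_I/(λ_I+λ_II) = 11/21 ≈ 0.5238.
So K ~ Binomial(9, 11/21): P(K = 6) = C(9,6) · (11/21)^6 · (10/21)^3 ≈ 0.1874.

0.1874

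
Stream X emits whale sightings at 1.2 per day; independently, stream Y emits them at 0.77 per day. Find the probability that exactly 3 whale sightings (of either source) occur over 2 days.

0.1983

Independent Poisson processes superpose: combined rate λ = 1.2 + 0.77 = 1.97 per day.
Over the interval, μ = 1.97 × 2 = 3.94 (2 days).
P(N = 3) = e^(−3.94) · 3.94^3/3! ≈ 0.1983.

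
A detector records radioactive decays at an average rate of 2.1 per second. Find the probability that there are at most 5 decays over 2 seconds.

Over the interval, μ = 2.1 × 2 = 4.2 (2 seconds).
P(N ≤ 5) = Σ_{j=0}^{5} e^(−μ) μ^j/j! ≈ 0.7531.

0.7531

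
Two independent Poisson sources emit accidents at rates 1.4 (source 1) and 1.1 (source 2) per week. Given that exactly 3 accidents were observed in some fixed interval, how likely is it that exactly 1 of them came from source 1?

Given the total, each event is independently from source 1 with probability p = λ_1/(λ_1+λ_2) = 1.4/2.5 = 0.5600.
So K ~ Binomial(3, 1.4/2.5): P(K = 1) = C(3,1) · (1.4/2.5)^1 · (1.1/2.5)^2 ≈ 0.3252.

0.3252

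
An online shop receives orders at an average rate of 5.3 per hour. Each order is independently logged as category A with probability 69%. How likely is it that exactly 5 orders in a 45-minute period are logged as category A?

Thinning: the orders that are logged as category A themselves form a Poisson process with rate 0.69 × 5.3 = 3.657 per hour.
Over the interval, μ = 3.657 × 0.75 = 2.74275 (a 45-minute period = 0.75 hours).
P(N = 5) = e^(−2.74275) · 2.74275^5/5! ≈ 0.0833.

0.0833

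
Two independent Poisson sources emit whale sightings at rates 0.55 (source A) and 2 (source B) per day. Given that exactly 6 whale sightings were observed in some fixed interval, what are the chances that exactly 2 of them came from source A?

0.2641

Given the total, each event is independently from source A with probability p = λ_A/(λ_A+λ_B) = 0.55/2.55 ≈ 0.2157.
So K ~ Binomial(6, 0.55/2.55): P(K = 2) = C(6,2) · (0.55/2.55)^2 · (2/2.55)^4 ≈ 0.2641.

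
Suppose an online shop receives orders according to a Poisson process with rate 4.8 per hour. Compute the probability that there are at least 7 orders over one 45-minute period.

0.0733

Over the interval, μ = 4.8 × 0.75 = 3.6 (a 45-minute period = 0.75 hours).
P(N ≥ 7) = 1 − P(N ≤ 6) = 1 − Σ_{j=0}^{6} e^(−μ) μ^j/j! ≈ 0.0733.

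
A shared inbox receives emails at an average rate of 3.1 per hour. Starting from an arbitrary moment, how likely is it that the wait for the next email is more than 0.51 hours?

The wait for the next event is exponential with rate λ = 3.1 per hour.
P(T > 0.51) = e^(−λt) = e^(−3.1 × 0.51) = e^(−1.581) ≈ 0.2058.

0.2058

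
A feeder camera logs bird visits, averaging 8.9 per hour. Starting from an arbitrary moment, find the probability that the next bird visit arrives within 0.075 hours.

0.4870

Inter-arrival times are exponential with rate λ = 8.9 per hour.
P(T ≤ 0.075) = 1 − e^(−λt) = 1 − e^(−8.9 × 0.075) = 1 − e^(−0.6675) ≈ 0.4870.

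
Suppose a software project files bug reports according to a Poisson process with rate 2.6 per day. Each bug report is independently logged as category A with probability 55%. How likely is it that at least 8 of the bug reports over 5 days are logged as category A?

0.4236

Thinning: the bug reports that are logged as category A themselves form a Poisson process with rate 0.55 × 2.6 = 1.43 per day.
Over the interval, μ = 1.43 × 5 = 7.15 (5 days).
P(N ≥ 8) = 1 − P(N ≤ 7) ≈ 0.4236.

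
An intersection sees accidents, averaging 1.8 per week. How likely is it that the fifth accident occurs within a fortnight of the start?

Over the interval, μ = 1.8 × 2 = 3.6 (a fortnight = 2 weeks).
The fifth arrival falls in the interval iff at least 5 events occur there: P(S_5 ≤ t) = P(N ≥ 5) = 1 − P(N ≤ 4) ≈ 0.2936.

0.2936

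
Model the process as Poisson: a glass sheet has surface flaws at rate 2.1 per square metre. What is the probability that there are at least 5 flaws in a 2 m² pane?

Over the interval, μ = 2.1 × 2 = 4.2 (a 2 m² pane = 2 square metres).
P(N ≥ 5) = 1 − P(N ≤ 4) = 1 − Σ_{j=0}^{4} e^(−μ) μ^j/j! ≈ 0.4102.

0.4102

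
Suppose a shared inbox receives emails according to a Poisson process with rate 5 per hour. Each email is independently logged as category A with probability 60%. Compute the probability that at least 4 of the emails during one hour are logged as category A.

Thinning: the emails that are logged as category A themselves form a Poisson process with rate 0.6 × 5 = 3 per hour.
So μ = 3.
P(N ≥ 4) = 1 − P(N ≤ 3) ≈ 0.3528.

0.3528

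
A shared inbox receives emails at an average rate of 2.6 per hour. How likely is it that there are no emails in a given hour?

With mean μ = 2.6 per hour,
P(N = 0) = e^(−μ) μ^0/0! = e^(−2.6) · 2.6^0/1 ≈ 0.0743.

0.0743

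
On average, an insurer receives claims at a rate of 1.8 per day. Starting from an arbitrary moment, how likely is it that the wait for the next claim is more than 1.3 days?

The wait for the next event is exponential with rate λ = 1.8 per day.
P(T > 1.3) = e^(−λt) = e^(−1.8 × 1.3) = e^(−2.34) ≈ 0.0963.

0.0963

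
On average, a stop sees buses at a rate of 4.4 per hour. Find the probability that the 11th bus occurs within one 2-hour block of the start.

Over the interval, μ = 4.4 × 2 = 8.8 (a 2-hour block = 2 hours).
The 11th arrival falls in the interval iff at least 11 events occur there: P(S_11 ≤ t) = P(N ≥ 11) = 1 − P(N ≤ 10) ≈ 0.2706.

0.2706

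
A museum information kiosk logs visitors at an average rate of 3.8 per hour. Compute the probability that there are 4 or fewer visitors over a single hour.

With mean μ = 3.8 per hour,
P(N ≤ 4) = Σ_{j=0}^{4} e^(−μ) μ^j/j! ≈ 0.6678.

0.6678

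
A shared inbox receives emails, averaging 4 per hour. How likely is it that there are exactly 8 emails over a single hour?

0.0298

With mean μ = 4 per hour,
P(N = 8) = e^(−μ) μ^8/8! = e^(−4) · 4^8/40320 ≈ 0.0298.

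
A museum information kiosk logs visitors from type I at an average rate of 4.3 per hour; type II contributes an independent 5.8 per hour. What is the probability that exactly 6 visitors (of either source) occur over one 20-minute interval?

0.0698

Independent Poisson processes superpose: combined rate λ = 4.3 + 5.8 = 10.1 per hour.
Over the interval, μ = 10.1 × 1/3 ≈ 3.36667 (a 20-minute interval = 1/3 hours).
P(N = 6) = e^(−3.36667) · 3.36667^6/6! ≈ 0.0698.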